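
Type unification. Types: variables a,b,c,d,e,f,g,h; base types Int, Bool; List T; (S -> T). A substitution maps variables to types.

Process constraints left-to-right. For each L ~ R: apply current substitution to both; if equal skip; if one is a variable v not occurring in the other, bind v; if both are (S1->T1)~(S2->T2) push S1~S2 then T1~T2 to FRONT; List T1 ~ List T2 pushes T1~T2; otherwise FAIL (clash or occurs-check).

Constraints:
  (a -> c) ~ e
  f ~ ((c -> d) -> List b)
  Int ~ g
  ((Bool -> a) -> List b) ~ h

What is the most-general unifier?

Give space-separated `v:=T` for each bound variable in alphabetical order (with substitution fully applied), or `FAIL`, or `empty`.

Answer: e:=(a -> c) f:=((c -> d) -> List b) g:=Int h:=((Bool -> a) -> List b)

Derivation:
step 1: unify (a -> c) ~ e  [subst: {-} | 3 pending]
  bind e := (a -> c)
step 2: unify f ~ ((c -> d) -> List b)  [subst: {e:=(a -> c)} | 2 pending]
  bind f := ((c -> d) -> List b)
step 3: unify Int ~ g  [subst: {e:=(a -> c), f:=((c -> d) -> List b)} | 1 pending]
  bind g := Int
step 4: unify ((Bool -> a) -> List b) ~ h  [subst: {e:=(a -> c), f:=((c -> d) -> List b), g:=Int} | 0 pending]
  bind h := ((Bool -> a) -> List b)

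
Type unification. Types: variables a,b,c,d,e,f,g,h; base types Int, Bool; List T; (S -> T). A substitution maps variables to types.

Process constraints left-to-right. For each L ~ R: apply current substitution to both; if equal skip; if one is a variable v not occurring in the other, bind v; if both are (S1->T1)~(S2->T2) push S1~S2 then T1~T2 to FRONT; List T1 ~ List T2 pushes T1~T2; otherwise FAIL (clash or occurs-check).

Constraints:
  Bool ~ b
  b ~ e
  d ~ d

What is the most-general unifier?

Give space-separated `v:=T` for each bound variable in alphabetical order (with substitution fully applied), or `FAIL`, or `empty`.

step 1: unify Bool ~ b  [subst: {-} | 2 pending]
  bind b := Bool
step 2: unify Bool ~ e  [subst: {b:=Bool} | 1 pending]
  bind e := Bool
step 3: unify d ~ d  [subst: {b:=Bool, e:=Bool} | 0 pending]
  -> identical, skip

Answer: b:=Bool e:=Bool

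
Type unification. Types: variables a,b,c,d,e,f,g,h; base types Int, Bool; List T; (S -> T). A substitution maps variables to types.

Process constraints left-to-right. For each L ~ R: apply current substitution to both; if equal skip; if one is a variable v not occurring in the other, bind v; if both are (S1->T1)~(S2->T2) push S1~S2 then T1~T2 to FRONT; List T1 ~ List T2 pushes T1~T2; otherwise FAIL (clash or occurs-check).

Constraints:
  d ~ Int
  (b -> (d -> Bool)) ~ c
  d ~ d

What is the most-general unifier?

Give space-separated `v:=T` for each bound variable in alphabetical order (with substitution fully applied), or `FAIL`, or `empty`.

Answer: c:=(b -> (Int -> Bool)) d:=Int

Derivation:
step 1: unify d ~ Int  [subst: {-} | 2 pending]
  bind d := Int
step 2: unify (b -> (Int -> Bool)) ~ c  [subst: {d:=Int} | 1 pending]
  bind c := (b -> (Int -> Bool))
step 3: unify Int ~ Int  [subst: {d:=Int, c:=(b -> (Int -> Bool))} | 0 pending]
  -> identical, skip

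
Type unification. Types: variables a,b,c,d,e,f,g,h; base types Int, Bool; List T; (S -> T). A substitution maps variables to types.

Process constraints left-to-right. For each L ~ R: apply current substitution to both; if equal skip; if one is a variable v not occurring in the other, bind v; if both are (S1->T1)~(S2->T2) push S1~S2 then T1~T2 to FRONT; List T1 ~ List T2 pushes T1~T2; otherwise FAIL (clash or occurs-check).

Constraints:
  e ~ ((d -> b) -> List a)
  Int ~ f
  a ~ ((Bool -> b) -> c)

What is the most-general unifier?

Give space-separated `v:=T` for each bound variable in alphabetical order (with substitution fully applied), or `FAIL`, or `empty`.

Answer: a:=((Bool -> b) -> c) e:=((d -> b) -> List ((Bool -> b) -> c)) f:=Int

Derivation:
step 1: unify e ~ ((d -> b) -> List a)  [subst: {-} | 2 pending]
  bind e := ((d -> b) -> List a)
step 2: unify Int ~ f  [subst: {e:=((d -> b) -> List a)} | 1 pending]
  bind f := Int
step 3: unify a ~ ((Bool -> b) -> c)  [subst: {e:=((d -> b) -> List a), f:=Int} | 0 pending]
  bind a := ((Bool -> b) -> c)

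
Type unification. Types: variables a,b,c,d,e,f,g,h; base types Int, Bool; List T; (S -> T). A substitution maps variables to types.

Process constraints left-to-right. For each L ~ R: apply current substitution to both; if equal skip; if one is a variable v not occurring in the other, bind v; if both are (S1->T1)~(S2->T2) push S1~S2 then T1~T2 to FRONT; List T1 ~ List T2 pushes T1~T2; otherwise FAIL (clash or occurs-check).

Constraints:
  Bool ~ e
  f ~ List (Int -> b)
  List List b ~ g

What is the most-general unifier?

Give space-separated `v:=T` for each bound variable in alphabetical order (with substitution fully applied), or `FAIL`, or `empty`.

Answer: e:=Bool f:=List (Int -> b) g:=List List b

Derivation:
step 1: unify Bool ~ e  [subst: {-} | 2 pending]
  bind e := Bool
step 2: unify f ~ List (Int -> b)  [subst: {e:=Bool} | 1 pending]
  bind f := List (Int -> b)
step 3: unify List List b ~ g  [subst: {e:=Bool, f:=List (Int -> b)} | 0 pending]
  bind g := List List b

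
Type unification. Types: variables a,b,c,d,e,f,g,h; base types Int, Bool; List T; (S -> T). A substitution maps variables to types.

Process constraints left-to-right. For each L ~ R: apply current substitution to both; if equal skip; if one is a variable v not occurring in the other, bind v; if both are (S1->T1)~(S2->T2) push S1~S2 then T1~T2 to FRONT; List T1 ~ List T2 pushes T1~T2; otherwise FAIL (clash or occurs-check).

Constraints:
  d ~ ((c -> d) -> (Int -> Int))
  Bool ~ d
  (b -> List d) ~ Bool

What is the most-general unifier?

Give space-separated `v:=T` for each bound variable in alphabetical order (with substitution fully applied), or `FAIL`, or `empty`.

step 1: unify d ~ ((c -> d) -> (Int -> Int))  [subst: {-} | 2 pending]
  occurs-check fail: d in ((c -> d) -> (Int -> Int))

Answer: FAIL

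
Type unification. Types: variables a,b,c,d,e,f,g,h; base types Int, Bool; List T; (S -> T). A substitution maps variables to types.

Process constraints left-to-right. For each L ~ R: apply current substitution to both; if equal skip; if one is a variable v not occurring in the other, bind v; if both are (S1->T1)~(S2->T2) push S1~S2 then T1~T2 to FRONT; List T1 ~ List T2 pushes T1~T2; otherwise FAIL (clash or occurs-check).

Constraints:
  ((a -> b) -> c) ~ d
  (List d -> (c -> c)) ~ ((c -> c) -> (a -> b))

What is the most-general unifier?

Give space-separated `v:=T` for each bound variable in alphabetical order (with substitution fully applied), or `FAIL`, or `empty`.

step 1: unify ((a -> b) -> c) ~ d  [subst: {-} | 1 pending]
  bind d := ((a -> b) -> c)
step 2: unify (List ((a -> b) -> c) -> (c -> c)) ~ ((c -> c) -> (a -> b))  [subst: {d:=((a -> b) -> c)} | 0 pending]
  -> decompose arrow: push List ((a -> b) -> c)~(c -> c), (c -> c)~(a -> b)
step 3: unify List ((a -> b) -> c) ~ (c -> c)  [subst: {d:=((a -> b) -> c)} | 1 pending]
  clash: List ((a -> b) -> c) vs (c -> c)

Answer: FAIL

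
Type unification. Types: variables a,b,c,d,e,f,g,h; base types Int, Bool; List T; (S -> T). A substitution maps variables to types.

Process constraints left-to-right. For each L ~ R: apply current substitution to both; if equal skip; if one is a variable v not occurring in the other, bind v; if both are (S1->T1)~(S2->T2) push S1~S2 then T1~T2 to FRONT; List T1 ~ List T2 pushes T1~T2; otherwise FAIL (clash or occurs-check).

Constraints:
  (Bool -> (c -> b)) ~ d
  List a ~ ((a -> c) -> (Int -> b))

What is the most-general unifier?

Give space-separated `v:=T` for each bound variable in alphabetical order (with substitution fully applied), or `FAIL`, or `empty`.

Answer: FAIL

Derivation:
step 1: unify (Bool -> (c -> b)) ~ d  [subst: {-} | 1 pending]
  bind d := (Bool -> (c -> b))
step 2: unify List a ~ ((a -> c) -> (Int -> b))  [subst: {d:=(Bool -> (c -> b))} | 0 pending]
  clash: List a vs ((a -> c) -> (Int -> b))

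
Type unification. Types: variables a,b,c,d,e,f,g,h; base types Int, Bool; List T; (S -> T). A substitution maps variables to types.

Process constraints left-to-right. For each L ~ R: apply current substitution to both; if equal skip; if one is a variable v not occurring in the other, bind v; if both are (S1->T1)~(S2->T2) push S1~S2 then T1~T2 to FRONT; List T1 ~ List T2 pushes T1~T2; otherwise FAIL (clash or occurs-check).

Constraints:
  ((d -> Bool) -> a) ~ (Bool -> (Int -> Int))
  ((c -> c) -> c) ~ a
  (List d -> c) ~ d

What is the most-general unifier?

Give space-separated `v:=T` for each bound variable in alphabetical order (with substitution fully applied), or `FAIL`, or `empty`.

step 1: unify ((d -> Bool) -> a) ~ (Bool -> (Int -> Int))  [subst: {-} | 2 pending]
  -> decompose arrow: push (d -> Bool)~Bool, a~(Int -> Int)
step 2: unify (d -> Bool) ~ Bool  [subst: {-} | 3 pending]
  clash: (d -> Bool) vs Bool

Answer: FAIL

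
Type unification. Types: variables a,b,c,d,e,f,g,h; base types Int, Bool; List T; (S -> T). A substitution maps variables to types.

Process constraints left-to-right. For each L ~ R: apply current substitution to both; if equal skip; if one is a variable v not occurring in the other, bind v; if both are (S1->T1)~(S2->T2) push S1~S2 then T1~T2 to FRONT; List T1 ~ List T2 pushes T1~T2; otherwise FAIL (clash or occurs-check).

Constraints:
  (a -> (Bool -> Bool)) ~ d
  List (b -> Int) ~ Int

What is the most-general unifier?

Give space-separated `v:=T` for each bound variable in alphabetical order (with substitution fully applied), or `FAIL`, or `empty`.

step 1: unify (a -> (Bool -> Bool)) ~ d  [subst: {-} | 1 pending]
  bind d := (a -> (Bool -> Bool))
step 2: unify List (b -> Int) ~ Int  [subst: {d:=(a -> (Bool -> Bool))} | 0 pending]
  clash: List (b -> Int) vs Int

Answer: FAIL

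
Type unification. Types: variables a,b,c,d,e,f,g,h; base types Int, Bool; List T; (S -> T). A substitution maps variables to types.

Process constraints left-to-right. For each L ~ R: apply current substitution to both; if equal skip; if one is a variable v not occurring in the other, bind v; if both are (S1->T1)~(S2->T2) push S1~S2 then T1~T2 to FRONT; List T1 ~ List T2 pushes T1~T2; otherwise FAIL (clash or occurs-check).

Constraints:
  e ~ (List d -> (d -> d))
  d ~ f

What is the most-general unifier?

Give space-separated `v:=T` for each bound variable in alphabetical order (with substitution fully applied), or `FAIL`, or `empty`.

Answer: d:=f e:=(List f -> (f -> f))

Derivation:
step 1: unify e ~ (List d -> (d -> d))  [subst: {-} | 1 pending]
  bind e := (List d -> (d -> d))
step 2: unify d ~ f  [subst: {e:=(List d -> (d -> d))} | 0 pending]
  bind d := f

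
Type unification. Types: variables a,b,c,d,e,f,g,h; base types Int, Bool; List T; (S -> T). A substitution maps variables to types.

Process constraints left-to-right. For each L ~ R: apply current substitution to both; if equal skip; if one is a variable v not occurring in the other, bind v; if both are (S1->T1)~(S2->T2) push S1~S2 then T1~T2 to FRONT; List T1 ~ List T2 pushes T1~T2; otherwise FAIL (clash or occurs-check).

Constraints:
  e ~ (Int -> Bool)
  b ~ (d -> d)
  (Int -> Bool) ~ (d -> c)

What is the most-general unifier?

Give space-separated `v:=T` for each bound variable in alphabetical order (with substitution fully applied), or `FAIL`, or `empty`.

Answer: b:=(Int -> Int) c:=Bool d:=Int e:=(Int -> Bool)

Derivation:
step 1: unify e ~ (Int -> Bool)  [subst: {-} | 2 pending]
  bind e := (Int -> Bool)
step 2: unify b ~ (d -> d)  [subst: {e:=(Int -> Bool)} | 1 pending]
  bind b := (d -> d)
step 3: unify (Int -> Bool) ~ (d -> c)  [subst: {e:=(Int -> Bool), b:=(d -> d)} | 0 pending]
  -> decompose arrow: push Int~d, Bool~c
step 4: unify Int ~ d  [subst: {e:=(Int -> Bool), b:=(d -> d)} | 1 pending]
  bind d := Int
step 5: unify Bool ~ c  [subst: {e:=(Int -> Bool), b:=(d -> d), d:=Int} | 0 pending]
  bind c := Bool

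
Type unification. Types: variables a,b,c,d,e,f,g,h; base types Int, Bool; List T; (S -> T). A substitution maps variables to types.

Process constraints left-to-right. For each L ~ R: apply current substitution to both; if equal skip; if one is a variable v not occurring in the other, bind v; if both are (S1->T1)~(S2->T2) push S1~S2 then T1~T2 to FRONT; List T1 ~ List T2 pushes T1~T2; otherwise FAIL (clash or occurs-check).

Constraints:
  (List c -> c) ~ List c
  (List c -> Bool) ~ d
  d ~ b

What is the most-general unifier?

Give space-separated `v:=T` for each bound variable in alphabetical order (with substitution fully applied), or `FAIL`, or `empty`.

step 1: unify (List c -> c) ~ List c  [subst: {-} | 2 pending]
  clash: (List c -> c) vs List c

Answer: FAIL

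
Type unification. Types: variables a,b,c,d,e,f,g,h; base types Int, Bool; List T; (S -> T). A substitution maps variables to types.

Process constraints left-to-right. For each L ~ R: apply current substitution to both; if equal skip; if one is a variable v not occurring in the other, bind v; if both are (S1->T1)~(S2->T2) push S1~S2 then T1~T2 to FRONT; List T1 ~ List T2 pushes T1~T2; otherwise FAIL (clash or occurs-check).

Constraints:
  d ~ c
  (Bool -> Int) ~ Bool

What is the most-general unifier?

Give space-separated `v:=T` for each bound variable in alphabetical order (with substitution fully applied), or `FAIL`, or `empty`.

step 1: unify d ~ c  [subst: {-} | 1 pending]
  bind d := c
step 2: unify (Bool -> Int) ~ Bool  [subst: {d:=c} | 0 pending]
  clash: (Bool -> Int) vs Bool

Answer: FAIL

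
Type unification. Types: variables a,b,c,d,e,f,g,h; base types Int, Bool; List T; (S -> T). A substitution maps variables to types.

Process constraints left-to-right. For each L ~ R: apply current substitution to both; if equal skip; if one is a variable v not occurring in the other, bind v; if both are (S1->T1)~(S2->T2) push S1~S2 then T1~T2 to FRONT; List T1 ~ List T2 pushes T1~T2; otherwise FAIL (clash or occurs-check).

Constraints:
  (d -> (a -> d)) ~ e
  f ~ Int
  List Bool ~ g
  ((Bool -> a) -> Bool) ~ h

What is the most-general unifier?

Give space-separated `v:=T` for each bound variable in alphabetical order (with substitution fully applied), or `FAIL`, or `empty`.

step 1: unify (d -> (a -> d)) ~ e  [subst: {-} | 3 pending]
  bind e := (d -> (a -> d))
step 2: unify f ~ Int  [subst: {e:=(d -> (a -> d))} | 2 pending]
  bind f := Int
step 3: unify List Bool ~ g  [subst: {e:=(d -> (a -> d)), f:=Int} | 1 pending]
  bind g := List Bool
step 4: unify ((Bool -> a) -> Bool) ~ h  [subst: {e:=(d -> (a -> d)), f:=Int, g:=List Bool} | 0 pending]
  bind h := ((Bool -> a) -> Bool)

Answer: e:=(d -> (a -> d)) f:=Int g:=List Bool h:=((Bool -> a) -> Bool)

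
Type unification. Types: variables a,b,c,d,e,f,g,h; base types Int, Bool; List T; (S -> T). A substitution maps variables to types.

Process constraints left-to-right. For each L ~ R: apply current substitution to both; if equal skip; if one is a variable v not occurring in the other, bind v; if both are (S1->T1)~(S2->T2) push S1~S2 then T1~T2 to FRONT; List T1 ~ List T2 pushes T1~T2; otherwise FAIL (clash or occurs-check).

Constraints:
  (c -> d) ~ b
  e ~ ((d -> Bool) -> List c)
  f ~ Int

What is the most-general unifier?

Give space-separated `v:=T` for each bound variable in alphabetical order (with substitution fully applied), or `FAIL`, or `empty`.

Answer: b:=(c -> d) e:=((d -> Bool) -> List c) f:=Int

Derivation:
step 1: unify (c -> d) ~ b  [subst: {-} | 2 pending]
  bind b := (c -> d)
step 2: unify e ~ ((d -> Bool) -> List c)  [subst: {b:=(c -> d)} | 1 pending]
  bind e := ((d -> Bool) -> List c)
step 3: unify f ~ Int  [subst: {b:=(c -> d), e:=((d -> Bool) -> List c)} | 0 pending]
  bind f := Int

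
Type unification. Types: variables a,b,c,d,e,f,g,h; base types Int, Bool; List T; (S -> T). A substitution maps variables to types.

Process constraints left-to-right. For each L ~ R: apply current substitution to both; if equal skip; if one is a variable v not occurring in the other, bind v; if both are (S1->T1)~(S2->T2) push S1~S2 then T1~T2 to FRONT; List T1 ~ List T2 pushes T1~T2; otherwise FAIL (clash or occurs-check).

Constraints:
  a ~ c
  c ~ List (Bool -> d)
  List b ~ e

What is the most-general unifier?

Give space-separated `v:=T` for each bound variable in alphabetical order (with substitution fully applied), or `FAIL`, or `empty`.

step 1: unify a ~ c  [subst: {-} | 2 pending]
  bind a := c
step 2: unify c ~ List (Bool -> d)  [subst: {a:=c} | 1 pending]
  bind c := List (Bool -> d)
step 3: unify List b ~ e  [subst: {a:=c, c:=List (Bool -> d)} | 0 pending]
  bind e := List b

Answer: a:=List (Bool -> d) c:=List (Bool -> d) e:=List b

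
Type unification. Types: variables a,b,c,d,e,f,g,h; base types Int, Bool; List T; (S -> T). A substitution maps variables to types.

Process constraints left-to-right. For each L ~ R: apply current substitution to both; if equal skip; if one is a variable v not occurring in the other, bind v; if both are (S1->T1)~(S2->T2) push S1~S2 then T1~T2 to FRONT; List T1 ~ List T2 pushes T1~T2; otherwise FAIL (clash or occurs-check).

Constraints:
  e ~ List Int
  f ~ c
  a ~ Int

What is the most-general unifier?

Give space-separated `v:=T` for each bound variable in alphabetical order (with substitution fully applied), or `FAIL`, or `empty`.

Answer: a:=Int e:=List Int f:=c

Derivation:
step 1: unify e ~ List Int  [subst: {-} | 2 pending]
  bind e := List Int
step 2: unify f ~ c  [subst: {e:=List Int} | 1 pending]
  bind f := c
step 3: unify a ~ Int  [subst: {e:=List Int, f:=c} | 0 pending]
  bind a := Int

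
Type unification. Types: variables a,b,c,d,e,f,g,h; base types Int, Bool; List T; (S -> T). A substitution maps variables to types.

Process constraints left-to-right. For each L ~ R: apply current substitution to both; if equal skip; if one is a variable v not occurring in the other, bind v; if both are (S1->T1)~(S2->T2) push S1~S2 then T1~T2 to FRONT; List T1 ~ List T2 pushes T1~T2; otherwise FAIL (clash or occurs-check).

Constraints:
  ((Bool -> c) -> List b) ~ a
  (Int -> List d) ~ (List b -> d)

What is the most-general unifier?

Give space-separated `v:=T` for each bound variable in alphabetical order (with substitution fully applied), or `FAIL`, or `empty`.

Answer: FAIL

Derivation:
step 1: unify ((Bool -> c) -> List b) ~ a  [subst: {-} | 1 pending]
  bind a := ((Bool -> c) -> List b)
step 2: unify (Int -> List d) ~ (List b -> d)  [subst: {a:=((Bool -> c) -> List b)} | 0 pending]
  -> decompose arrow: push Int~List b, List d~d
step 3: unify Int ~ List b  [subst: {a:=((Bool -> c) -> List b)} | 1 pending]
  clash: Int vs List b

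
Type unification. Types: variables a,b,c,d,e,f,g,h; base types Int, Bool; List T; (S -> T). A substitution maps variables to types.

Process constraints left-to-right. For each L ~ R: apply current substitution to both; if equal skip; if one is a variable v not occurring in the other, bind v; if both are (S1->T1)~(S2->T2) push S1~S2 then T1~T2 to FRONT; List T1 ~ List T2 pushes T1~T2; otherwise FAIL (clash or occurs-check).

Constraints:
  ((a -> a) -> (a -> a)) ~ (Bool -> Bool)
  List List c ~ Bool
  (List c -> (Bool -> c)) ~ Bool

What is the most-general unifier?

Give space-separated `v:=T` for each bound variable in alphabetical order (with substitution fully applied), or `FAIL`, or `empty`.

Answer: FAIL

Derivation:
step 1: unify ((a -> a) -> (a -> a)) ~ (Bool -> Bool)  [subst: {-} | 2 pending]
  -> decompose arrow: push (a -> a)~Bool, (a -> a)~Bool
step 2: unify (a -> a) ~ Bool  [subst: {-} | 3 pending]
  clash: (a -> a) vs Bool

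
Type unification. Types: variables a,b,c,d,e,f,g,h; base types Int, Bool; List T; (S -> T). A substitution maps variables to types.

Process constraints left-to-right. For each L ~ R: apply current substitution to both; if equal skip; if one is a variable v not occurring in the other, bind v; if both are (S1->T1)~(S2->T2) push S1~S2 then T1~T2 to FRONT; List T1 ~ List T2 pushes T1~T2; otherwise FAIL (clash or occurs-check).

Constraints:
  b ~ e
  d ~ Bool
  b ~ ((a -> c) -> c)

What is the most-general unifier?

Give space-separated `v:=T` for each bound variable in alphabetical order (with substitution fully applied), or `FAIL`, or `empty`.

step 1: unify b ~ e  [subst: {-} | 2 pending]
  bind b := e
step 2: unify d ~ Bool  [subst: {b:=e} | 1 pending]
  bind d := Bool
step 3: unify e ~ ((a -> c) -> c)  [subst: {b:=e, d:=Bool} | 0 pending]
  bind e := ((a -> c) -> c)

Answer: b:=((a -> c) -> c) d:=Bool e:=((a -> c) -> c)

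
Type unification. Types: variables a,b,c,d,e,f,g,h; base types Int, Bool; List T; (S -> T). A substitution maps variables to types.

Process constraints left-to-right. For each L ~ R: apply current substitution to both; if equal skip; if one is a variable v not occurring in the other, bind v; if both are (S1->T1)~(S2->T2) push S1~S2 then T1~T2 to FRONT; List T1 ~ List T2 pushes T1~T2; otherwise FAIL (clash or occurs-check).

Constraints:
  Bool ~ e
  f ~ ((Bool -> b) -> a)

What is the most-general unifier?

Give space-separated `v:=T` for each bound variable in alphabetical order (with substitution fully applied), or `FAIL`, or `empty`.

Answer: e:=Bool f:=((Bool -> b) -> a)

Derivation:
step 1: unify Bool ~ e  [subst: {-} | 1 pending]
  bind e := Bool
step 2: unify f ~ ((Bool -> b) -> a)  [subst: {e:=Bool} | 0 pending]
  bind f := ((Bool -> b) -> a)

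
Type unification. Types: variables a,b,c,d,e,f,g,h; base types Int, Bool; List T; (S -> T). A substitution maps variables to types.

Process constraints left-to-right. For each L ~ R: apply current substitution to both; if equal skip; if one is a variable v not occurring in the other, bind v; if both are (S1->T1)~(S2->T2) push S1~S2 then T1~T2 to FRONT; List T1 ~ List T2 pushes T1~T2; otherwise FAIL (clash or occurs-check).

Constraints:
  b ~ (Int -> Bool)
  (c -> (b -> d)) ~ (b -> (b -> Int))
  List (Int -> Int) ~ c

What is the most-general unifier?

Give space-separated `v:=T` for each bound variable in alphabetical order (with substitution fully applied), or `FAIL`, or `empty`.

step 1: unify b ~ (Int -> Bool)  [subst: {-} | 2 pending]
  bind b := (Int -> Bool)
step 2: unify (c -> ((Int -> Bool) -> d)) ~ ((Int -> Bool) -> ((Int -> Bool) -> Int))  [subst: {b:=(Int -> Bool)} | 1 pending]
  -> decompose arrow: push c~(Int -> Bool), ((Int -> Bool) -> d)~((Int -> Bool) -> Int)
step 3: unify c ~ (Int -> Bool)  [subst: {b:=(Int -> Bool)} | 2 pending]
  bind c := (Int -> Bool)
step 4: unify ((Int -> Bool) -> d) ~ ((Int -> Bool) -> Int)  [subst: {b:=(Int -> Bool), c:=(Int -> Bool)} | 1 pending]
  -> decompose arrow: push (Int -> Bool)~(Int -> Bool), d~Int
step 5: unify (Int -> Bool) ~ (Int -> Bool)  [subst: {b:=(Int -> Bool), c:=(Int -> Bool)} | 2 pending]
  -> identical, skip
step 6: unify d ~ Int  [subst: {b:=(Int -> Bool), c:=(Int -> Bool)} | 1 pending]
  bind d := Int
step 7: unify List (Int -> Int) ~ (Int -> Bool)  [subst: {b:=(Int -> Bool), c:=(Int -> Bool), d:=Int} | 0 pending]
  clash: List (Int -> Int) vs (Int -> Bool)

Answer: FAIL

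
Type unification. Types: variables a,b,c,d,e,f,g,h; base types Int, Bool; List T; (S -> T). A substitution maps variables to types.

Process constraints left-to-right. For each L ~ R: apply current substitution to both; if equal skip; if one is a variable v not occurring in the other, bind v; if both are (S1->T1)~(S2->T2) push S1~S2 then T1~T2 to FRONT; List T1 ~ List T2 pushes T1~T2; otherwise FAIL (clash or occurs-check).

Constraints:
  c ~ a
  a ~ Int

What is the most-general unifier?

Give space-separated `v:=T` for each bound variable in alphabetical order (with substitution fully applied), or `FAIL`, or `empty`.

step 1: unify c ~ a  [subst: {-} | 1 pending]
  bind c := a
step 2: unify a ~ Int  [subst: {c:=a} | 0 pending]
  bind a := Int

Answer: a:=Int c:=Int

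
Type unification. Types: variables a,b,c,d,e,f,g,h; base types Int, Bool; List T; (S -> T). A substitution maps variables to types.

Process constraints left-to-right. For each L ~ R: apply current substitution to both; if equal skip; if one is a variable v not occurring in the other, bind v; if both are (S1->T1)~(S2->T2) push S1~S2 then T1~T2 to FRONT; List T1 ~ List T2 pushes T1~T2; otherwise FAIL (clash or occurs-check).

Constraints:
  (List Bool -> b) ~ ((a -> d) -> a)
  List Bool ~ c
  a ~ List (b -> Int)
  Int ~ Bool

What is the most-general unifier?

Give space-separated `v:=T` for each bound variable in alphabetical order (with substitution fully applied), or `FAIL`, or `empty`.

step 1: unify (List Bool -> b) ~ ((a -> d) -> a)  [subst: {-} | 3 pending]
  -> decompose arrow: push List Bool~(a -> d), b~a
step 2: unify List Bool ~ (a -> d)  [subst: {-} | 4 pending]
  clash: List Bool vs (a -> d)

Answer: FAIL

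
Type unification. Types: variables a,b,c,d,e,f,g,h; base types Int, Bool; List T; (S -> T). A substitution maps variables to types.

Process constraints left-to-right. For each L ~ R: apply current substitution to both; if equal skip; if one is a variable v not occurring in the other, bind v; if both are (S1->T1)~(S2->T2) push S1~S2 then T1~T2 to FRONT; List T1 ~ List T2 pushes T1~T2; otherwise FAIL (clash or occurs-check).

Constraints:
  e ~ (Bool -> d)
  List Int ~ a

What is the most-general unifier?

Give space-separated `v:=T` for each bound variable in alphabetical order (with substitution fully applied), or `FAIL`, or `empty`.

Answer: a:=List Int e:=(Bool -> d)

Derivation:
step 1: unify e ~ (Bool -> d)  [subst: {-} | 1 pending]
  bind e := (Bool -> d)
step 2: unify List Int ~ a  [subst: {e:=(Bool -> d)} | 0 pending]
  bind a := List Int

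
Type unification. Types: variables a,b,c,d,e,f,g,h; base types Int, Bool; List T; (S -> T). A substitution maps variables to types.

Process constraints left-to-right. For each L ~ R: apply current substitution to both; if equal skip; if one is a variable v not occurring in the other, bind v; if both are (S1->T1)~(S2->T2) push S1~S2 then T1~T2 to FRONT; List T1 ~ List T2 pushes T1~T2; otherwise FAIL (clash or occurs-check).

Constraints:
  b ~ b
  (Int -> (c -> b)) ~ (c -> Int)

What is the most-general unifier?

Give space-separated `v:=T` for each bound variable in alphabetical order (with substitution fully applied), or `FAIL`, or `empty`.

step 1: unify b ~ b  [subst: {-} | 1 pending]
  -> identical, skip
step 2: unify (Int -> (c -> b)) ~ (c -> Int)  [subst: {-} | 0 pending]
  -> decompose arrow: push Int~c, (c -> b)~Int
step 3: unify Int ~ c  [subst: {-} | 1 pending]
  bind c := Int
step 4: unify (Int -> b) ~ Int  [subst: {c:=Int} | 0 pending]
  clash: (Int -> b) vs Int

Answer: FAIL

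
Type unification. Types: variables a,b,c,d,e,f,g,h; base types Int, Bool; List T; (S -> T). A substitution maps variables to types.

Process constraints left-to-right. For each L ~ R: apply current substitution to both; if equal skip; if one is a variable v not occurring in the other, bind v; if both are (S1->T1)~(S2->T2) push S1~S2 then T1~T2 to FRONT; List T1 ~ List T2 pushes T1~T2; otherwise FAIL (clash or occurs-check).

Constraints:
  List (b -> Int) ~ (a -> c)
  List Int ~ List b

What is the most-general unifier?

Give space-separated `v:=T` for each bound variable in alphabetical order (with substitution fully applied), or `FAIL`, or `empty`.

step 1: unify List (b -> Int) ~ (a -> c)  [subst: {-} | 1 pending]
  clash: List (b -> Int) vs (a -> c)

Answer: FAIL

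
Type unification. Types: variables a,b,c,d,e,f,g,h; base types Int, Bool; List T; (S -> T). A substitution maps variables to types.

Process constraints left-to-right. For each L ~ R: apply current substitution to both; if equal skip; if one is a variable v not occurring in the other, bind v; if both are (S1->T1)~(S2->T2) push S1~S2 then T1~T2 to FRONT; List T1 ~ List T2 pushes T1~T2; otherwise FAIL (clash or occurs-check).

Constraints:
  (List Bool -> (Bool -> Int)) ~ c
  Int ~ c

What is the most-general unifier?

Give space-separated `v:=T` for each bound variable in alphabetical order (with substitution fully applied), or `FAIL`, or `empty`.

Answer: FAIL

Derivation:
step 1: unify (List Bool -> (Bool -> Int)) ~ c  [subst: {-} | 1 pending]
  bind c := (List Bool -> (Bool -> Int))
step 2: unify Int ~ (List Bool -> (Bool -> Int))  [subst: {c:=(List Bool -> (Bool -> Int))} | 0 pending]
  clash: Int vs (List Bool -> (Bool -> Int))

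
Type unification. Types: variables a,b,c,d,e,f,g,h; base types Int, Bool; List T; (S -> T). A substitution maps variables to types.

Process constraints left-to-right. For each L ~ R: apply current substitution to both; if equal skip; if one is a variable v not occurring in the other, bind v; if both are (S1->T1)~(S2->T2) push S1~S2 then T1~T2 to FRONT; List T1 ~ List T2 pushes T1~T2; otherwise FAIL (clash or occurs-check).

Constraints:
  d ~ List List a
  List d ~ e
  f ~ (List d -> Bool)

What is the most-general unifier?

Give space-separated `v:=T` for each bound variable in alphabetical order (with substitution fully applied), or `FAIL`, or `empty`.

Answer: d:=List List a e:=List List List a f:=(List List List a -> Bool)

Derivation:
step 1: unify d ~ List List a  [subst: {-} | 2 pending]
  bind d := List List a
step 2: unify List List List a ~ e  [subst: {d:=List List a} | 1 pending]
  bind e := List List List a
step 3: unify f ~ (List List List a -> Bool)  [subst: {d:=List List a, e:=List List List a} | 0 pending]
  bind f := (List List List a -> Bool)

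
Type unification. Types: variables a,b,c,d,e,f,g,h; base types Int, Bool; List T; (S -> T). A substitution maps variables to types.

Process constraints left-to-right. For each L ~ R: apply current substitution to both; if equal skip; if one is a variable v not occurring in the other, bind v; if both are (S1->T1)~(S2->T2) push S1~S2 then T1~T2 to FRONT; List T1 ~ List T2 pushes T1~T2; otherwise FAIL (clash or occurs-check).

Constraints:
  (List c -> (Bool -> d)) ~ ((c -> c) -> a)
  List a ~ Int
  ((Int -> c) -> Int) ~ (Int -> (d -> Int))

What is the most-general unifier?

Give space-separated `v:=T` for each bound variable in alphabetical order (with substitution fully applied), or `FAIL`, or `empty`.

Answer: FAIL

Derivation:
step 1: unify (List c -> (Bool -> d)) ~ ((c -> c) -> a)  [subst: {-} | 2 pending]
  -> decompose arrow: push List c~(c -> c), (Bool -> d)~a
step 2: unify List c ~ (c -> c)  [subst: {-} | 3 pending]
  clash: List c vs (c -> c)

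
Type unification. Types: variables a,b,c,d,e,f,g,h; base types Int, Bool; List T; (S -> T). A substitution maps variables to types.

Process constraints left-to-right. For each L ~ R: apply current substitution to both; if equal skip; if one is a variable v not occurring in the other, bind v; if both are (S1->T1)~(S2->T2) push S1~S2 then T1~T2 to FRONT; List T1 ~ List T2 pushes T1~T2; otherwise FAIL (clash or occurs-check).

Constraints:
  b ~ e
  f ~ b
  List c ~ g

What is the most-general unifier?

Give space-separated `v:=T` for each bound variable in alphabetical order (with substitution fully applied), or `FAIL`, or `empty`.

step 1: unify b ~ e  [subst: {-} | 2 pending]
  bind b := e
step 2: unify f ~ e  [subst: {b:=e} | 1 pending]
  bind f := e
step 3: unify List c ~ g  [subst: {b:=e, f:=e} | 0 pending]
  bind g := List c

Answer: b:=e f:=e g:=List c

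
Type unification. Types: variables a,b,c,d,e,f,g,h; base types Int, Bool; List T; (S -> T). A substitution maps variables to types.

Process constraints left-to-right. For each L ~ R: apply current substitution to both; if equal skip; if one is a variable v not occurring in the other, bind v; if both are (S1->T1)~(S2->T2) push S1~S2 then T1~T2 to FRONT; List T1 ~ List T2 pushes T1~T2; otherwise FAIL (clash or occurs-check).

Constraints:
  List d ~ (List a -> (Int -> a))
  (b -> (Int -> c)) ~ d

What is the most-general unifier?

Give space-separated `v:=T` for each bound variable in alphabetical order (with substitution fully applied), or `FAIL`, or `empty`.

step 1: unify List d ~ (List a -> (Int -> a))  [subst: {-} | 1 pending]
  clash: List d vs (List a -> (Int -> a))

Answer: FAIL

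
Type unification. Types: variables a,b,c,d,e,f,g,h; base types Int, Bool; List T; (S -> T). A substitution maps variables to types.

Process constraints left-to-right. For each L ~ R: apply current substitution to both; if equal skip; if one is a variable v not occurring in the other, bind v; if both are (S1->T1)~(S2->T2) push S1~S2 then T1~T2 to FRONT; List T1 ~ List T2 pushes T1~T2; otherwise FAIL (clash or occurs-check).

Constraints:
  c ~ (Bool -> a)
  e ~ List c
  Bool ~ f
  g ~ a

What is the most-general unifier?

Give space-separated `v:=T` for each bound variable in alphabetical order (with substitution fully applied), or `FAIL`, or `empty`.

step 1: unify c ~ (Bool -> a)  [subst: {-} | 3 pending]
  bind c := (Bool -> a)
step 2: unify e ~ List (Bool -> a)  [subst: {c:=(Bool -> a)} | 2 pending]
  bind e := List (Bool -> a)
step 3: unify Bool ~ f  [subst: {c:=(Bool -> a), e:=List (Bool -> a)} | 1 pending]
  bind f := Bool
step 4: unify g ~ a  [subst: {c:=(Bool -> a), e:=List (Bool -> a), f:=Bool} | 0 pending]
  bind g := a

Answer: c:=(Bool -> a) e:=List (Bool -> a) f:=Bool g:=a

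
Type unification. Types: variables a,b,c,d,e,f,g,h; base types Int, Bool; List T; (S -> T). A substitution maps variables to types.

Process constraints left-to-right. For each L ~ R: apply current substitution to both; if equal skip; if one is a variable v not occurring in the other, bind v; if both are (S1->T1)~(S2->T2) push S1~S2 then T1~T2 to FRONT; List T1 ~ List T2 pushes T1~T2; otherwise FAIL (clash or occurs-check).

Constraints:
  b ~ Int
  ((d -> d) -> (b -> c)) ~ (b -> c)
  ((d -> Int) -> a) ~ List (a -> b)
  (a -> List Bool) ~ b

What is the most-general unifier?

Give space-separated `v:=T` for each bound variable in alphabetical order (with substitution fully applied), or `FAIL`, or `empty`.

step 1: unify b ~ Int  [subst: {-} | 3 pending]
  bind b := Int
step 2: unify ((d -> d) -> (Int -> c)) ~ (Int -> c)  [subst: {b:=Int} | 2 pending]
  -> decompose arrow: push (d -> d)~Int, (Int -> c)~c
step 3: unify (d -> d) ~ Int  [subst: {b:=Int} | 3 pending]
  clash: (d -> d) vs Int

Answer: FAIL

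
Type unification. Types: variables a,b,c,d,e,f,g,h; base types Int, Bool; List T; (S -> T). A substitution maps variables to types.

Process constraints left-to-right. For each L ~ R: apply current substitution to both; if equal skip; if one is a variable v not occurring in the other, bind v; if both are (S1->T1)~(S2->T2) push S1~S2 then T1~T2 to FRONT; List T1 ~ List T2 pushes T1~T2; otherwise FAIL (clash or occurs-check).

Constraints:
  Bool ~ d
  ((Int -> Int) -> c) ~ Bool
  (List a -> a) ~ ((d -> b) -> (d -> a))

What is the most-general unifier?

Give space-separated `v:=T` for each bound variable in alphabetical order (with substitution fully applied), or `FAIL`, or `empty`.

Answer: FAIL

Derivation:
step 1: unify Bool ~ d  [subst: {-} | 2 pending]
  bind d := Bool
step 2: unify ((Int -> Int) -> c) ~ Bool  [subst: {d:=Bool} | 1 pending]
  clash: ((Int -> Int) -> c) vs Bool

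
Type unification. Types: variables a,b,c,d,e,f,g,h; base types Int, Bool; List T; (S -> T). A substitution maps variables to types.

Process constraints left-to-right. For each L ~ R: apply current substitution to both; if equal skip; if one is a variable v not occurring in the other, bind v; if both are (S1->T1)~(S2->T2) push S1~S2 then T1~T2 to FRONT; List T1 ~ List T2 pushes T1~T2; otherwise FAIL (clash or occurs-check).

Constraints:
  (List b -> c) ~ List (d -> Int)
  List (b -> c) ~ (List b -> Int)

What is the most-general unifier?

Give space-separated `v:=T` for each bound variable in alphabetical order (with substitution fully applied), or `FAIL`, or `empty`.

step 1: unify (List b -> c) ~ List (d -> Int)  [subst: {-} | 1 pending]
  clash: (List b -> c) vs List (d -> Int)

Answer: FAIL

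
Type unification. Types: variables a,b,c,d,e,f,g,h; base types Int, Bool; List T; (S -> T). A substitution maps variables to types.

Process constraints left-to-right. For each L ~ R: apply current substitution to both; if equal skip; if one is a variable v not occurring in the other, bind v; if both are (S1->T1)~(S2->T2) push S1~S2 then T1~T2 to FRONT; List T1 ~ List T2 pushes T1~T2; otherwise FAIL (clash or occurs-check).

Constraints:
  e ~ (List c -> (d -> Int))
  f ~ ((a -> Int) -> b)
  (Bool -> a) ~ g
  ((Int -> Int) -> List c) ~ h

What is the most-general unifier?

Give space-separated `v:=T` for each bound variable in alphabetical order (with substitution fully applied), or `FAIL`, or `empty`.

step 1: unify e ~ (List c -> (d -> Int))  [subst: {-} | 3 pending]
  bind e := (List c -> (d -> Int))
step 2: unify f ~ ((a -> Int) -> b)  [subst: {e:=(List c -> (d -> Int))} | 2 pending]
  bind f := ((a -> Int) -> b)
step 3: unify (Bool -> a) ~ g  [subst: {e:=(List c -> (d -> Int)), f:=((a -> Int) -> b)} | 1 pending]
  bind g := (Bool -> a)
step 4: unify ((Int -> Int) -> List c) ~ h  [subst: {e:=(List c -> (d -> Int)), f:=((a -> Int) -> b), g:=(Bool -> a)} | 0 pending]
  bind h := ((Int -> Int) -> List c)

Answer: e:=(List c -> (d -> Int)) f:=((a -> Int) -> b) g:=(Bool -> a) h:=((Int -> Int) -> List c)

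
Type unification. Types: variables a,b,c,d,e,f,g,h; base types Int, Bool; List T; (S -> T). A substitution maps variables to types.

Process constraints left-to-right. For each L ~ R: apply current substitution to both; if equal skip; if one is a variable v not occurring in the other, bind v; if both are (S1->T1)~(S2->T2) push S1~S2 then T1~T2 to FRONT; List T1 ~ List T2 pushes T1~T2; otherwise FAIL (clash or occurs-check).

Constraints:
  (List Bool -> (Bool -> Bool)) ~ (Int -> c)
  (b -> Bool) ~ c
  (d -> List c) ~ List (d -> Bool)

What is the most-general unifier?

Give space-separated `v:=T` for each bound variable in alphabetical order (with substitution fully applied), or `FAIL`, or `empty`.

step 1: unify (List Bool -> (Bool -> Bool)) ~ (Int -> c)  [subst: {-} | 2 pending]
  -> decompose arrow: push List Bool~Int, (Bool -> Bool)~c
step 2: unify List Bool ~ Int  [subst: {-} | 3 pending]
  clash: List Bool vs Int

Answer: FAIL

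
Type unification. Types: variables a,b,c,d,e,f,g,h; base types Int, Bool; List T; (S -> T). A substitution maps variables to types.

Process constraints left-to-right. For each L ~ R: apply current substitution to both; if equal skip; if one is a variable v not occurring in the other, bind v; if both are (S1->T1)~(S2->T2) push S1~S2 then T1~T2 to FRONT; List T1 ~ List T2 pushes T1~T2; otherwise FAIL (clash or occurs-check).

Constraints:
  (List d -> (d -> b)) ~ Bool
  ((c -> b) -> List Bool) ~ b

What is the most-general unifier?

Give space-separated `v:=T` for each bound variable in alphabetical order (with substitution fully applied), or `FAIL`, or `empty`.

Answer: FAIL

Derivation:
step 1: unify (List d -> (d -> b)) ~ Bool  [subst: {-} | 1 pending]
  clash: (List d -> (d -> b)) vs Bool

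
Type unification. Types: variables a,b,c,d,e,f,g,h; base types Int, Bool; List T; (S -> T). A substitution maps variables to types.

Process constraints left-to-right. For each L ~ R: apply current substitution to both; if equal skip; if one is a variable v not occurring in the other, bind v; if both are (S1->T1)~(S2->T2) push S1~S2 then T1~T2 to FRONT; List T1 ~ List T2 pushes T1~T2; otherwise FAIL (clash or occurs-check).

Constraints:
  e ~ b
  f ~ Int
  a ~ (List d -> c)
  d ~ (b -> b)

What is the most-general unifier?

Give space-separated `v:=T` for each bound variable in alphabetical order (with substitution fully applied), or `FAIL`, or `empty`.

step 1: unify e ~ b  [subst: {-} | 3 pending]
  bind e := b
step 2: unify f ~ Int  [subst: {e:=b} | 2 pending]
  bind f := Int
step 3: unify a ~ (List d -> c)  [subst: {e:=b, f:=Int} | 1 pending]
  bind a := (List d -> c)
step 4: unify d ~ (b -> b)  [subst: {e:=b, f:=Int, a:=(List d -> c)} | 0 pending]
  bind d := (b -> b)

Answer: a:=(List (b -> b) -> c) d:=(b -> b) e:=b f:=Int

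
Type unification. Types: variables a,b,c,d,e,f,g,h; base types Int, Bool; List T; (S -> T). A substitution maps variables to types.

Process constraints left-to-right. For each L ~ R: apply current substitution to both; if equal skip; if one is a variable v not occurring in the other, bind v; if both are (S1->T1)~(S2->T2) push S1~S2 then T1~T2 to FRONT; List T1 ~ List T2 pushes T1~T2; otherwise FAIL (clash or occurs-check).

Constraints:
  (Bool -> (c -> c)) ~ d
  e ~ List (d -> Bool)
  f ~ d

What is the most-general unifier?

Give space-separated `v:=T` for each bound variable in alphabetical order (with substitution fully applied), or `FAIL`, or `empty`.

step 1: unify (Bool -> (c -> c)) ~ d  [subst: {-} | 2 pending]
  bind d := (Bool -> (c -> c))
step 2: unify e ~ List ((Bool -> (c -> c)) -> Bool)  [subst: {d:=(Bool -> (c -> c))} | 1 pending]
  bind e := List ((Bool -> (c -> c)) -> Bool)
step 3: unify f ~ (Bool -> (c -> c))  [subst: {d:=(Bool -> (c -> c)), e:=List ((Bool -> (c -> c)) -> Bool)} | 0 pending]
  bind f := (Bool -> (c -> c))

Answer: d:=(Bool -> (c -> c)) e:=List ((Bool -> (c -> c)) -> Bool) f:=(Bool -> (c -> c))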